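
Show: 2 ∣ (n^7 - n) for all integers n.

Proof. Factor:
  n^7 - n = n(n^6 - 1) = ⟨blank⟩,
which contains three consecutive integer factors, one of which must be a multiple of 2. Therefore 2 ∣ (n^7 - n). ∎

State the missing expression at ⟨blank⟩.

n^6 - 1 = (n^2 - 1)(n^4 + n^2 + 1), and n^2 - 1 = (n-1)(n+1).
So n(n^6 - 1) = (n - 1)n(n + 1)(n^4 + n^2 + 1).

(n - 1)n(n + 1)(n^4 + n^2 + 1)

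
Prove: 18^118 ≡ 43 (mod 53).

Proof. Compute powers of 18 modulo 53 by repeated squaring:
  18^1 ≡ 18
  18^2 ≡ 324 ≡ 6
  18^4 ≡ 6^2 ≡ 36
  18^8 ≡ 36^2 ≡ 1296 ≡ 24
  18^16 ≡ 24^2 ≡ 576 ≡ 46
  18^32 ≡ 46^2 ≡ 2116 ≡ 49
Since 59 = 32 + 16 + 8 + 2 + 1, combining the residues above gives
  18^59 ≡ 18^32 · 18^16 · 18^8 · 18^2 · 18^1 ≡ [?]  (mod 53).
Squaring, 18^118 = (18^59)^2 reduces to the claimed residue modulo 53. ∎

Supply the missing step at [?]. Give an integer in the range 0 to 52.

19

Multiply the listed residues: 49 · 46 · 24 · 6 · 18 = 2254 → 54096 → 324576 → 5842368.
Reducing modulo 53: 5842368 = 110233·53 + 19, so 18^59 ≡ 19.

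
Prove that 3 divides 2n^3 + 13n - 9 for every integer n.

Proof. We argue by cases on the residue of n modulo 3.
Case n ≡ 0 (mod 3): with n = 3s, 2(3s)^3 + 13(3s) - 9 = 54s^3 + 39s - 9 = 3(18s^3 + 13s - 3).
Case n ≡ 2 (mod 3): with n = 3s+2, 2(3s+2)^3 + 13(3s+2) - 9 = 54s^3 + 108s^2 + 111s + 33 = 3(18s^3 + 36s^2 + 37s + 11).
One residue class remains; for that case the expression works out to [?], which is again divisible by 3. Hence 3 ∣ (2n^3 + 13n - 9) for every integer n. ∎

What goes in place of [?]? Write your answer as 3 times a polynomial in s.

The residues treated are {0, 2}, so the missing case is n ≡ 1 (mod 3); write n = 3s+1.
Then 2(3s+1)^3 + 13(3s+1) - 9 = 54s^3 + 54s^2 + 57s + 6 = 3(18s^3 + 18s^2 + 19s + 2).

3(18s^3 + 18s^2 + 19s + 2)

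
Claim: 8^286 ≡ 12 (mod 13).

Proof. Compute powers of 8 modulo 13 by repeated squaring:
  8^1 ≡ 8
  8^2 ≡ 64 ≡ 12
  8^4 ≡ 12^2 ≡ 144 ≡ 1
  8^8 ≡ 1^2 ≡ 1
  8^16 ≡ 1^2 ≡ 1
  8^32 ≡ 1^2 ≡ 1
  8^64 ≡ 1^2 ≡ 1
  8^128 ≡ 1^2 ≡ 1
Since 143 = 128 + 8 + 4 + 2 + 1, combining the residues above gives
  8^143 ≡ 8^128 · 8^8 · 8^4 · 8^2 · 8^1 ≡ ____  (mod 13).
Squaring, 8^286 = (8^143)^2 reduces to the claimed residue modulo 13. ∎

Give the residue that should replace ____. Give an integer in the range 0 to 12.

5

Multiply the listed residues: 1 · 1 · 1 · 12 · 8 = 1 → 1 → 12 → 96.
Reducing modulo 13: 96 = 7·13 + 5, so 8^143 ≡ 5.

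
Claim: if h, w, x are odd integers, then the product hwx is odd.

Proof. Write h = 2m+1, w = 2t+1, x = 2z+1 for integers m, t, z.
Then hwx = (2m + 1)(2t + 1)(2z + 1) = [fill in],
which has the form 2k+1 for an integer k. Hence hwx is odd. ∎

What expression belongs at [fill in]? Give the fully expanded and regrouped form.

(2m + 1)(2t + 1)(2z + 1) = 8mtz + 4mt + 4mz + 2m + 4tz + 2t + 2z + 1
= 2(4mtz + 2mt + 2mz + m + 2tz + t + z) + 1.
Since 4mtz + 2mt + 2mz + m + 2tz + t + z is an integer, the product is of the form 2k+1 for an integer k.

2(4mtz + 2mt + 2mz + m + 2tz + t + z) + 1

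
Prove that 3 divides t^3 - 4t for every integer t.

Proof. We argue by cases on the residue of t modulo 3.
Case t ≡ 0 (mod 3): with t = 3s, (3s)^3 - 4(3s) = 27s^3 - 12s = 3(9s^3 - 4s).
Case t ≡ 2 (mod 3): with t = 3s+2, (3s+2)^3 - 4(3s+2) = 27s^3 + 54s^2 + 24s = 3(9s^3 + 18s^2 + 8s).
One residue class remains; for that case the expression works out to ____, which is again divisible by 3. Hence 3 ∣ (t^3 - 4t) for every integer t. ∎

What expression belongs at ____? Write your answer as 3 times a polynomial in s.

The residues treated are {0, 2}, so the missing case is t ≡ 1 (mod 3); write t = 3s+1.
Then (3s+1)^3 - 4(3s+1) = 27s^3 + 27s^2 - 3s - 3 = 3(9s^3 + 9s^2 - s - 1).

3(9s^3 + 9s^2 - s - 1)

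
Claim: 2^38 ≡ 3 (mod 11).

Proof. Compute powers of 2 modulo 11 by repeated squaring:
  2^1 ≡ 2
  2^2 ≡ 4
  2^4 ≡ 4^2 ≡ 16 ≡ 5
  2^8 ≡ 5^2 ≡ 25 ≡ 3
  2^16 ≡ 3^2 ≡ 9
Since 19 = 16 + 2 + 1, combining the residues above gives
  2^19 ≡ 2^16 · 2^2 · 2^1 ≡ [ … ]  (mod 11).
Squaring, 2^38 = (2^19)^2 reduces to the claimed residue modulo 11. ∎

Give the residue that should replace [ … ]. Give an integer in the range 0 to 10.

Multiply the listed residues: 9 · 4 · 2 = 36 → 72.
Reducing modulo 11: 72 = 6·11 + 6, so 2^19 ≡ 6.

6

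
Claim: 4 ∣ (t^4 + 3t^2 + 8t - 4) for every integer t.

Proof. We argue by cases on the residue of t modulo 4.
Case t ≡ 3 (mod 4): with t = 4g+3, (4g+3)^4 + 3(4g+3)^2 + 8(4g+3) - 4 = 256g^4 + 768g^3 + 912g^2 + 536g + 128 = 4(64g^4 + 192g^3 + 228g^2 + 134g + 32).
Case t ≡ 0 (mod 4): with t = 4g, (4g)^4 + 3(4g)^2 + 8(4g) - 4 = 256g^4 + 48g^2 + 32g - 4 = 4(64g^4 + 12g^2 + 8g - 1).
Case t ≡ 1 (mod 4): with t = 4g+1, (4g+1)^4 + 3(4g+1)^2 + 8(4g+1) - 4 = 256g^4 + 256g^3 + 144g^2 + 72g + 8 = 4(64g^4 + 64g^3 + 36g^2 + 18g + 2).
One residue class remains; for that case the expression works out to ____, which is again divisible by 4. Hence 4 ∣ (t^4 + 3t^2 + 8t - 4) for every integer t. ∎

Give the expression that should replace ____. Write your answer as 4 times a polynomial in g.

Only t ≡ 2 (mod 4) is unaccounted for. Put t = 4g+2:
(4g+2)^4 + 3(4g+2)^2 + 8(4g+2) - 4 expands to 256g^4 + 512g^3 + 432g^2 + 208g + 40,
and factoring out 4 leaves 4(64g^4 + 128g^3 + 108g^2 + 52g + 10).

4(64g^4 + 128g^3 + 108g^2 + 52g + 10)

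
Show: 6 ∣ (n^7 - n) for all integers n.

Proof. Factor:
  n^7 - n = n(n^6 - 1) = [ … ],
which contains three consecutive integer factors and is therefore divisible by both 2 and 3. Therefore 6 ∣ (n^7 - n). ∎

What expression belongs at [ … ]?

n^6 - 1 = (n^2 - 1)(n^4 + n^2 + 1), and n^2 - 1 = (n-1)(n+1).
So n(n^6 - 1) = (n - 1)n(n + 1)(n^4 + n^2 + 1).

(n - 1)n(n + 1)(n^4 + n^2 + 1)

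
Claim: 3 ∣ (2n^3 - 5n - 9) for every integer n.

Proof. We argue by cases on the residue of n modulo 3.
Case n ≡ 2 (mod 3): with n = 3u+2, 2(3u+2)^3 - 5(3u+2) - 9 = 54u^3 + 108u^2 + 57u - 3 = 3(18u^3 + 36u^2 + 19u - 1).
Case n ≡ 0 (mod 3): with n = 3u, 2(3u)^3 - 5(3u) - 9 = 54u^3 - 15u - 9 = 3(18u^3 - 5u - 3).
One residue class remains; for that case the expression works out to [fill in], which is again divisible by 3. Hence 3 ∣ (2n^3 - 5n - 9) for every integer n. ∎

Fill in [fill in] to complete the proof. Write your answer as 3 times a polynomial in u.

3(18u^3 + 18u^2 + u - 4)

The residues treated are {2, 0}, so the missing case is n ≡ 1 (mod 3); write n = 3u+1.
Then 2(3u+1)^3 - 5(3u+1) - 9 = 54u^3 + 54u^2 + 3u - 12 = 3(18u^3 + 18u^2 + u - 4).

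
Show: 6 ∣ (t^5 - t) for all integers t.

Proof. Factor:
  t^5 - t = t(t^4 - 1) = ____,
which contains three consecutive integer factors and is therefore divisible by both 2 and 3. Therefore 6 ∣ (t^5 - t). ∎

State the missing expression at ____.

(t - 1)t(t + 1)(t^2 + 1)

t^4 - 1 = (t^2 - 1)(t^2 + 1), and t^2 - 1 = (t-1)(t+1).
So t(t^4 - 1) = (t - 1)t(t + 1)(t^2 + 1).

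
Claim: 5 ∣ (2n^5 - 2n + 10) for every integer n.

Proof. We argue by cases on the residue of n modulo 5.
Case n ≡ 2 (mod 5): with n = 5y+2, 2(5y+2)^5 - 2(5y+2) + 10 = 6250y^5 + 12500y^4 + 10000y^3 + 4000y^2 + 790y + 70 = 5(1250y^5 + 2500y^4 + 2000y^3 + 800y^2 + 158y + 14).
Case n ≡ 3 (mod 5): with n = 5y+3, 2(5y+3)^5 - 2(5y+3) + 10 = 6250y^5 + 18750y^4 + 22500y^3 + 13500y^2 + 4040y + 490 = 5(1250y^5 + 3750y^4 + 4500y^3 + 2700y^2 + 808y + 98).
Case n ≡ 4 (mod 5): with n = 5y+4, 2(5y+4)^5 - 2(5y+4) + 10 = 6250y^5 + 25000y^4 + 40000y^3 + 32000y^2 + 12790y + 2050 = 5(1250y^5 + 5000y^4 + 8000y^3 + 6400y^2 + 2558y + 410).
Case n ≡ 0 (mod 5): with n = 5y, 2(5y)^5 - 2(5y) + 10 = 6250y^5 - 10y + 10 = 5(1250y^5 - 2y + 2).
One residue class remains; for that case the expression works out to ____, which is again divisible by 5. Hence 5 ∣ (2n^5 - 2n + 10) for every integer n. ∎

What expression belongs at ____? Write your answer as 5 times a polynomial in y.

5(1250y^5 + 1250y^4 + 500y^3 + 100y^2 + 8y + 2)

The residues treated are {2, 3, 4, 0}, so the missing case is n ≡ 1 (mod 5); write n = 5y+1.
Then 2(5y+1)^5 - 2(5y+1) + 10 = 6250y^5 + 6250y^4 + 2500y^3 + 500y^2 + 40y + 10 = 5(1250y^5 + 1250y^4 + 500y^3 + 100y^2 + 8y + 2).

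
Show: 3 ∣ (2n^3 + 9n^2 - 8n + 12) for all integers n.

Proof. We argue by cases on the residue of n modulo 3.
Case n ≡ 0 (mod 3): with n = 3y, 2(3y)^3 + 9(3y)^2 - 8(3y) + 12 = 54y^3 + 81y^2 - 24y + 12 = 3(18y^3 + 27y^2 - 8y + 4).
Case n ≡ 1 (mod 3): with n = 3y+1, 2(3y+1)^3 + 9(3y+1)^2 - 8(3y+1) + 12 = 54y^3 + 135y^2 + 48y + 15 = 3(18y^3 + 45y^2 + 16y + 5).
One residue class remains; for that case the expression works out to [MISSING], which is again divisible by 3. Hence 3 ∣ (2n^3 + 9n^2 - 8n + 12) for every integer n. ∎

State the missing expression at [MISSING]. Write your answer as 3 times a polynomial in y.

3(18y^3 + 63y^2 + 52y + 16)

Only n ≡ 2 (mod 3) is unaccounted for. Put n = 3y+2:
2(3y+2)^3 + 9(3y+2)^2 - 8(3y+2) + 12 expands to 54y^3 + 189y^2 + 156y + 48,
and factoring out 3 leaves 3(18y^3 + 63y^2 + 52y + 16).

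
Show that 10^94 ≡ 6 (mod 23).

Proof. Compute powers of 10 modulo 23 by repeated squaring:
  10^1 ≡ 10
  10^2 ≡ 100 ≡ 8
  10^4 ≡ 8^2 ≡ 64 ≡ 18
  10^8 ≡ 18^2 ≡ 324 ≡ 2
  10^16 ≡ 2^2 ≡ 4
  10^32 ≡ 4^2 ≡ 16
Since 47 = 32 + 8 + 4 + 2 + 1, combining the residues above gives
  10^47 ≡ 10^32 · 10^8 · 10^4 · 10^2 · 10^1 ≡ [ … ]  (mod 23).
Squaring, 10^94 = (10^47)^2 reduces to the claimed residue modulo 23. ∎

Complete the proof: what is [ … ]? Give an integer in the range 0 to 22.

Multiply the listed residues: 16 · 2 · 18 · 8 · 10 = 32 → 576 → 4608 → 46080.
Reducing modulo 23: 46080 = 2003·23 + 11, so 10^47 ≡ 11.

11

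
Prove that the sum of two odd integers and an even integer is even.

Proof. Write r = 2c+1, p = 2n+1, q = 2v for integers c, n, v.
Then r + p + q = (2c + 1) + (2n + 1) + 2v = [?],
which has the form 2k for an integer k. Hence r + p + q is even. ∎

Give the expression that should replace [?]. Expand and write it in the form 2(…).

Expanding: (2c + 1) + (2n + 1) + 2v = 2c + 2n + 2v + 2.
Every term is even; pulling out the factor of 2 gives 2(c + n + v + 1).

2(c + n + v + 1)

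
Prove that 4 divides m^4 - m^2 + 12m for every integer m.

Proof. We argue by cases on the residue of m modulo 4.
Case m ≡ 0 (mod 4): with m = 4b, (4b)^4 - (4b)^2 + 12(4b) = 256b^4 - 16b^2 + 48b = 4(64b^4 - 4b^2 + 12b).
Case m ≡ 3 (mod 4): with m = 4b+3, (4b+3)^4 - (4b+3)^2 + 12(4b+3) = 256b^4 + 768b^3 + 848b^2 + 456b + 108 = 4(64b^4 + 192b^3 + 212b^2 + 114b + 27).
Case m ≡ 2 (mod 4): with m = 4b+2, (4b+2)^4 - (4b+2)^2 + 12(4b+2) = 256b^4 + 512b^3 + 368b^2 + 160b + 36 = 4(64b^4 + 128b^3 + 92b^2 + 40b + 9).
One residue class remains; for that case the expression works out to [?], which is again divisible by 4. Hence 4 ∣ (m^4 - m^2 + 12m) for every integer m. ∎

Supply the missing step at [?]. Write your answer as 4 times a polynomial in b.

Only m ≡ 1 (mod 4) is unaccounted for. Put m = 4b+1:
(4b+1)^4 - (4b+1)^2 + 12(4b+1) expands to 256b^4 + 256b^3 + 80b^2 + 56b + 12,
and factoring out 4 leaves 4(64b^4 + 64b^3 + 20b^2 + 14b + 3).

4(64b^4 + 64b^3 + 20b^2 + 14b + 3)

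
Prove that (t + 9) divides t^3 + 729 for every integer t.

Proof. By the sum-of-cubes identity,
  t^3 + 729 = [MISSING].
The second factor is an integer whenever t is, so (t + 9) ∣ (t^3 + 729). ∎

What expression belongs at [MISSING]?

(t + 9)(t^2 - 9t + 81)

Polynomial division of t^3 + 729 by t + 9 leaves remainder 0 and quotient t^2 - 9t + 81.
Hence t^3 + 729 = (t + 9)(t^2 - 9t + 81).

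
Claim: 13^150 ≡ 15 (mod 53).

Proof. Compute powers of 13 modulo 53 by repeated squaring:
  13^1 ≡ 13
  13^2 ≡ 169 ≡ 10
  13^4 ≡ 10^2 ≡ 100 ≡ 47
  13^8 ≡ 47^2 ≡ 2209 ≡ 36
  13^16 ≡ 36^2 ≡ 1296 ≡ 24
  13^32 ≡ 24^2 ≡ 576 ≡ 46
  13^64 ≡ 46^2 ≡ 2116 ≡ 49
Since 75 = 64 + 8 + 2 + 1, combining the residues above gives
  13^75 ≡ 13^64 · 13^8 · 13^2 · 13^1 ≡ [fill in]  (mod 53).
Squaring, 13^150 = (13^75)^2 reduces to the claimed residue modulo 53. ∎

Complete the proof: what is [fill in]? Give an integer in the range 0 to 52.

42

Multiply the listed residues: 49 · 36 · 10 · 13 = 1764 → 17640 → 229320.
Reducing modulo 53: 229320 = 4326·53 + 42, so 13^75 ≡ 42.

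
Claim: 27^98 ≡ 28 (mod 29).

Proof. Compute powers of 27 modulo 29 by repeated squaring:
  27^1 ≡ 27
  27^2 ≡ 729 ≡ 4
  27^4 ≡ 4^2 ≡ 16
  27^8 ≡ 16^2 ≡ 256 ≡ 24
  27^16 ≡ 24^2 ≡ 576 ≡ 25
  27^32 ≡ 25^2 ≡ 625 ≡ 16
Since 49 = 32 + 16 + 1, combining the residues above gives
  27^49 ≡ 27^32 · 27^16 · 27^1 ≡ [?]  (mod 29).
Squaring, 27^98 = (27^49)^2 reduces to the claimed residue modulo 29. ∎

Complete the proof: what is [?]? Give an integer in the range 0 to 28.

12

27^32 · 27^16 · 27^1 ≡ 16 · 25 · 27 = 10800.
10800 mod 29 = 12, so 27^49 ≡ 12 (mod 29).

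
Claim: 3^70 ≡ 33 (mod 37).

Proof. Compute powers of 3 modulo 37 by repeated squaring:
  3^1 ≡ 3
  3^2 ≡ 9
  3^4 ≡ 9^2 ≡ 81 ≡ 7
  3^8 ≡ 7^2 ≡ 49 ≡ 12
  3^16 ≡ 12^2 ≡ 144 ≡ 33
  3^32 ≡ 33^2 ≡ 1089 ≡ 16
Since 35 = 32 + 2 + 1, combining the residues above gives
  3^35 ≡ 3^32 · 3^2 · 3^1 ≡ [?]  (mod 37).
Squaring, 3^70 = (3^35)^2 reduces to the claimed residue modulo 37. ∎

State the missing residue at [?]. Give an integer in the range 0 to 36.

Multiply the listed residues: 16 · 9 · 3 = 144 → 432.
Reducing modulo 37: 432 = 11·37 + 25, so 3^35 ≡ 25.

25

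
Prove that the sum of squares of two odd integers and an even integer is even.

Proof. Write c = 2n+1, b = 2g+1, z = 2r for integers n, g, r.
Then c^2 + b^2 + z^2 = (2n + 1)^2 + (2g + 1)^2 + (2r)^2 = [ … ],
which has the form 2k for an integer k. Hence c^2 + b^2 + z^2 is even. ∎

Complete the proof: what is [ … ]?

(2n + 1)^2 + (2g + 1)^2 + (2r)^2 = 4g^2 + 4g + 4n^2 + 4n + 4r^2 + 2
= 2(2g^2 + 2g + 2n^2 + 2n + 2r^2 + 1).
Since 2g^2 + 2g + 2n^2 + 2n + 2r^2 + 1 is an integer, the sum of squares is of the form 2k for an integer k.

2(2g^2 + 2g + 2n^2 + 2n + 2r^2 + 1)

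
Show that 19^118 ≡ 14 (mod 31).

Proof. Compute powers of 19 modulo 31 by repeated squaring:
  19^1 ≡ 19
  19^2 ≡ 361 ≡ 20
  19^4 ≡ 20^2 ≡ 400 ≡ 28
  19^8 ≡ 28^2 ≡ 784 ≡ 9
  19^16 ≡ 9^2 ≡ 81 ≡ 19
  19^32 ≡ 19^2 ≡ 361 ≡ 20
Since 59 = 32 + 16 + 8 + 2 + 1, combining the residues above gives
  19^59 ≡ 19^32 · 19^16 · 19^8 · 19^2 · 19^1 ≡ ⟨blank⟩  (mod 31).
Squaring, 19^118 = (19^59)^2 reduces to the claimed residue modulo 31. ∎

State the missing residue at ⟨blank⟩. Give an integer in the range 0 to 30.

Multiply the listed residues: 20 · 19 · 9 · 20 · 19 = 380 → 3420 → 68400 → 1299600.
Reducing modulo 31: 1299600 = 41922·31 + 18, so 19^59 ≡ 18.

18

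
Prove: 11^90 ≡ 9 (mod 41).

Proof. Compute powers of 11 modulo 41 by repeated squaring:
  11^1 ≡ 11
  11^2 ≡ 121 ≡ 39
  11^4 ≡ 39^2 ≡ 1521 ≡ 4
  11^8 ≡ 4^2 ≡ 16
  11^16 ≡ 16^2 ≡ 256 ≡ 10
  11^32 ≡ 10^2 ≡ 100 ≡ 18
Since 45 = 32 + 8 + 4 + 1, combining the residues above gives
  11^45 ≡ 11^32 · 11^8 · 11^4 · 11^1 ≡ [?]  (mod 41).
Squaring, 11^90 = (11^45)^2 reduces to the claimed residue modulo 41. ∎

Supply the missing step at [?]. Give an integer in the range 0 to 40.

3

11^32 · 11^8 · 11^4 · 11^1 ≡ 18 · 16 · 4 · 11 = 12672.
12672 mod 41 = 3, so 11^45 ≡ 3 (mod 41).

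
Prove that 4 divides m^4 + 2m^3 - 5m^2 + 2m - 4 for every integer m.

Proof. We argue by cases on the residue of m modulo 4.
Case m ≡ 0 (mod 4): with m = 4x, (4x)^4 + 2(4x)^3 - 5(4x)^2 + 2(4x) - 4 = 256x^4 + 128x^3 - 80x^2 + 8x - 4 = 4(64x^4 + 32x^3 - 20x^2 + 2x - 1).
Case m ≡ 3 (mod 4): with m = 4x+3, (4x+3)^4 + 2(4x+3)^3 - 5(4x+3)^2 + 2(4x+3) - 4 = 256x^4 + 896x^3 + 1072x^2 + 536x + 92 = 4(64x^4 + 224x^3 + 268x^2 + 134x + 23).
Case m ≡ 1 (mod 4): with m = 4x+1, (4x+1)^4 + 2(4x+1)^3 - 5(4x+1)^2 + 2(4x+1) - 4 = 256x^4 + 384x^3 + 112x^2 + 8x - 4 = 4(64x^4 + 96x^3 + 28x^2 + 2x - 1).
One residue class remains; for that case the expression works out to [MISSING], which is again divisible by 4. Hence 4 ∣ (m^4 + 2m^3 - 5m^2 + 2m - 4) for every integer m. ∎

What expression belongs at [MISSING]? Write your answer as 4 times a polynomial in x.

4(64x^4 + 160x^3 + 124x^2 + 38x + 3)

Only m ≡ 2 (mod 4) is unaccounted for. Put m = 4x+2:
(4x+2)^4 + 2(4x+2)^3 - 5(4x+2)^2 + 2(4x+2) - 4 expands to 256x^4 + 640x^3 + 496x^2 + 152x + 12,
and factoring out 4 leaves 4(64x^4 + 160x^3 + 124x^2 + 38x + 3).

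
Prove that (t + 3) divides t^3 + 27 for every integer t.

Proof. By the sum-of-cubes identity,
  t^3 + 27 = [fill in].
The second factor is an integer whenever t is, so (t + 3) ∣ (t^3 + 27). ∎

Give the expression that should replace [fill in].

(t + 3)(t^2 - 3t + 9)

Polynomial division of t^3 + 27 by t + 3 leaves remainder 0 and quotient t^2 - 3t + 9.
Hence t^3 + 27 = (t + 3)(t^2 - 3t + 9).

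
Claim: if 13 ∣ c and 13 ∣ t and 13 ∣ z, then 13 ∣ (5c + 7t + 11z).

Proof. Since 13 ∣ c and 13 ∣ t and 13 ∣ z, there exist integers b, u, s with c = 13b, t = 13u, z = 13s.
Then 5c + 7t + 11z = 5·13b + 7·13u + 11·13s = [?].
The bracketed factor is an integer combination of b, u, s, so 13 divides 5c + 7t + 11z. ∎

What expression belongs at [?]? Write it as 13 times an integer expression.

13(5b + 11s + 7u)

Pull the common 13 out of every term: 5·13b + 7·13u + 11·13s = 13(5b + 11s + 7u).
5b + 11s + 7u is an integer, which exhibits the divisibility.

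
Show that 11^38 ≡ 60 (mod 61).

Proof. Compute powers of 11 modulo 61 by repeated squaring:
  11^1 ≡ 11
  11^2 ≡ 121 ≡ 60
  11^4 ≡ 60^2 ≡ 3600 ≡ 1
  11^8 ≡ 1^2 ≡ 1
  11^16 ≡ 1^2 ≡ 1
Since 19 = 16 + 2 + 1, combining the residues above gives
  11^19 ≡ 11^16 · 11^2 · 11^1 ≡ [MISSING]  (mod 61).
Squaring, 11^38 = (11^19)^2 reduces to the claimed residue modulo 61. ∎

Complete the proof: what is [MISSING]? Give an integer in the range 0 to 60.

Multiply the listed residues: 1 · 60 · 11 = 60 → 660.
Reducing modulo 61: 660 = 10·61 + 50, so 11^19 ≡ 50.

50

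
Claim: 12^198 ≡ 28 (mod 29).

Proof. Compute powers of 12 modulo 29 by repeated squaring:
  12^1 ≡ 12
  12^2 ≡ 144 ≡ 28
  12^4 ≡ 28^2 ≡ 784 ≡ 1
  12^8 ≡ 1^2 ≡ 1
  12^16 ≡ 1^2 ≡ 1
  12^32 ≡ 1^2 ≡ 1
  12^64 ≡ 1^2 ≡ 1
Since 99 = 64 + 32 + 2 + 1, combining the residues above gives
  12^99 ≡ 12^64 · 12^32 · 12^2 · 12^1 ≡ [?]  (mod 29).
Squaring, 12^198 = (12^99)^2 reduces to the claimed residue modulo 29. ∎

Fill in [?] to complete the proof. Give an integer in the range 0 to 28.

Multiply the listed residues: 1 · 1 · 28 · 12 = 1 → 28 → 336.
Reducing modulo 29: 336 = 11·29 + 17, so 12^99 ≡ 17.

17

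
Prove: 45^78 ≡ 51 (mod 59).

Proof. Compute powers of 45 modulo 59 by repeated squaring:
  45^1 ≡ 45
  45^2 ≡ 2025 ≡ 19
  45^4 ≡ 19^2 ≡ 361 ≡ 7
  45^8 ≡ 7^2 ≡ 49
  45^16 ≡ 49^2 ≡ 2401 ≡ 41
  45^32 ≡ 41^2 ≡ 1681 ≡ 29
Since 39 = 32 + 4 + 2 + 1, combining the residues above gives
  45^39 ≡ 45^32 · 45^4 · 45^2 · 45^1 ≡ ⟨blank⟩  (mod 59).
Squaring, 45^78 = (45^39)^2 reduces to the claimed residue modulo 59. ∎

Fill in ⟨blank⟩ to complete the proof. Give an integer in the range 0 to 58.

46

45^32 · 45^4 · 45^2 · 45^1 ≡ 29 · 7 · 19 · 45 = 173565.
173565 mod 59 = 46, so 45^39 ≡ 46 (mod 59).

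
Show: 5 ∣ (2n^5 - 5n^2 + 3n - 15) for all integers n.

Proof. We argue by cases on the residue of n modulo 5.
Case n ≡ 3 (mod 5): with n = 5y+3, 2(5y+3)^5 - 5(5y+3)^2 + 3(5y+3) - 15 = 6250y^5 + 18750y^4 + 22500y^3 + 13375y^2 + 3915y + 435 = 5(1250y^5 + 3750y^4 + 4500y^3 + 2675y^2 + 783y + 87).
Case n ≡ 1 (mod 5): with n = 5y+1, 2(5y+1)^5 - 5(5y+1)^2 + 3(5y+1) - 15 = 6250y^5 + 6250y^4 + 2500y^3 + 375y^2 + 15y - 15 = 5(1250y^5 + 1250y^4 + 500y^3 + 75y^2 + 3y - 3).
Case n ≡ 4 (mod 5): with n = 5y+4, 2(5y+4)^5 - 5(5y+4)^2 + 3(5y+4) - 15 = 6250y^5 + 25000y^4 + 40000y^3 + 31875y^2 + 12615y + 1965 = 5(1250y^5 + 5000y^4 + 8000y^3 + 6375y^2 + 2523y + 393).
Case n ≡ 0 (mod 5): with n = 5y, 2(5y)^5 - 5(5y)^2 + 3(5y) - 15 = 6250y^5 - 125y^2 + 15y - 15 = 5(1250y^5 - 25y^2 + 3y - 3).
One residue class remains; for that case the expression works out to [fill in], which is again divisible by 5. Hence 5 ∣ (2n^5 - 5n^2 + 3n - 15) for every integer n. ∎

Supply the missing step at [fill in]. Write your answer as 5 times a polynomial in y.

5(1250y^5 + 2500y^4 + 2000y^3 + 775y^2 + 143y + 7)

The residues treated are {3, 1, 4, 0}, so the missing case is n ≡ 2 (mod 5); write n = 5y+2.
Then 2(5y+2)^5 - 5(5y+2)^2 + 3(5y+2) - 15 = 6250y^5 + 12500y^4 + 10000y^3 + 3875y^2 + 715y + 35 = 5(1250y^5 + 2500y^4 + 2000y^3 + 775y^2 + 143y + 7).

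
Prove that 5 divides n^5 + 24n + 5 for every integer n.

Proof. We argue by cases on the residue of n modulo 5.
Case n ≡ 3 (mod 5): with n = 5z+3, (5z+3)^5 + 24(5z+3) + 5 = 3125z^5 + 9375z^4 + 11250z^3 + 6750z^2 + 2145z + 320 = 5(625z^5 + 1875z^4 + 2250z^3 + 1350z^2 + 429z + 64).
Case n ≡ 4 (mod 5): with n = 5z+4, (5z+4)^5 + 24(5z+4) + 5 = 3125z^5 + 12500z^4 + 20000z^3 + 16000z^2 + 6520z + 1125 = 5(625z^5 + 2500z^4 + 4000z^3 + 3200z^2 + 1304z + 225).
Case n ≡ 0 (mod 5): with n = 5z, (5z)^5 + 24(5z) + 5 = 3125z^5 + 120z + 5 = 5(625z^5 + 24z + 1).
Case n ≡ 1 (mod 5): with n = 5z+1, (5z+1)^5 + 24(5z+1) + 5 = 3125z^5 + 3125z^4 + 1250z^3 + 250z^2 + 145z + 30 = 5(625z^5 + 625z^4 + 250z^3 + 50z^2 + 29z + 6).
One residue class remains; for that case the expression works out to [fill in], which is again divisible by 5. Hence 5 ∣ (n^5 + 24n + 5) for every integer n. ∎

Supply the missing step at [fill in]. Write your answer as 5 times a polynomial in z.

The residues treated are {3, 4, 0, 1}, so the missing case is n ≡ 2 (mod 5); write n = 5z+2.
Then (5z+2)^5 + 24(5z+2) + 5 = 3125z^5 + 6250z^4 + 5000z^3 + 2000z^2 + 520z + 85 = 5(625z^5 + 1250z^4 + 1000z^3 + 400z^2 + 104z + 17).

5(625z^5 + 1250z^4 + 1000z^3 + 400z^2 + 104z + 17)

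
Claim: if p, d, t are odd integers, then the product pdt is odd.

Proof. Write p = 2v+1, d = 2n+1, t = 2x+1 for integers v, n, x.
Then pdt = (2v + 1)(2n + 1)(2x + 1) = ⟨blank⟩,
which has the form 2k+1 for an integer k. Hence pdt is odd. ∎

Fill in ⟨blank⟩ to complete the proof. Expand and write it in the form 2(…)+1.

2(4nvx + 2nv + 2nx + n + 2vx + v + x) + 1

Expanding: (2v + 1)(2n + 1)(2x + 1) = 8nvx + 4nv + 4nx + 2n + 4vx + 2v + 2x + 1.
Every term except the constant is even, so this is 2(4nvx + 2nv + 2nx + n + 2vx + v + x) + 1,
and 4nvx + 2nv + 2nx + n + 2vx + v + x ∈ ℤ gives the required form.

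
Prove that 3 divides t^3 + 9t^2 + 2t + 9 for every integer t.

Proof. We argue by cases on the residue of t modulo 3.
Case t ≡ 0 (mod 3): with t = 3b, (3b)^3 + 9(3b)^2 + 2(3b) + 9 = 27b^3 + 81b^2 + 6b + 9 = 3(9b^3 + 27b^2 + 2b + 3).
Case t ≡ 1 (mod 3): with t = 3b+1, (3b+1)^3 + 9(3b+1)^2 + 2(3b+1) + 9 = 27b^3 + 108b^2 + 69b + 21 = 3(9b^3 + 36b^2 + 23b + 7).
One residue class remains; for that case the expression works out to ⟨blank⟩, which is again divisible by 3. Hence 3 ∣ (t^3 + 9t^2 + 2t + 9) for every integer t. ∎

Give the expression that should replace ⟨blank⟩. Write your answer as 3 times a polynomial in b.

Only t ≡ 2 (mod 3) is unaccounted for. Put t = 3b+2:
(3b+2)^3 + 9(3b+2)^2 + 2(3b+2) + 9 expands to 27b^3 + 135b^2 + 150b + 57,
and factoring out 3 leaves 3(9b^3 + 45b^2 + 50b + 19).

3(9b^3 + 45b^2 + 50b + 19)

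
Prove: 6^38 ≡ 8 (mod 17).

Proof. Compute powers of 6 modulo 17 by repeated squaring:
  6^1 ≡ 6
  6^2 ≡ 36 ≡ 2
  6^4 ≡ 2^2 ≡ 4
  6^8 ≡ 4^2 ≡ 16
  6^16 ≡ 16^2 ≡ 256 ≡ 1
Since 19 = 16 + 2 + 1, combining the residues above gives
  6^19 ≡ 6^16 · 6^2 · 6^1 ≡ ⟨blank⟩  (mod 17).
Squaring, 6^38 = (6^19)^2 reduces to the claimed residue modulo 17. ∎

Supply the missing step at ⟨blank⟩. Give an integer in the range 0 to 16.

12

Multiply the listed residues: 1 · 2 · 6 = 2 → 12.
Reducing modulo 17: 12 = 0·17 + 12, so 6^19 ≡ 12.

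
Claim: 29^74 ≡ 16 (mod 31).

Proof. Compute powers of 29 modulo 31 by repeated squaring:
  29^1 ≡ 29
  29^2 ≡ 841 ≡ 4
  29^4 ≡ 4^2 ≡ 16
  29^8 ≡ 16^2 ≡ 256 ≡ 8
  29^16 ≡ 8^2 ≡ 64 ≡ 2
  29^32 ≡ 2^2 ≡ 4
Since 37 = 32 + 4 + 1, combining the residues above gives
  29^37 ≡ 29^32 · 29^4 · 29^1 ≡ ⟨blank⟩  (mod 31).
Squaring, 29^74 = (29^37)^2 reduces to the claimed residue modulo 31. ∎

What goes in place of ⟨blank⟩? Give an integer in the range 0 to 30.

27

29^32 · 29^4 · 29^1 ≡ 4 · 16 · 29 = 1856.
1856 mod 31 = 27, so 29^37 ≡ 27 (mod 31).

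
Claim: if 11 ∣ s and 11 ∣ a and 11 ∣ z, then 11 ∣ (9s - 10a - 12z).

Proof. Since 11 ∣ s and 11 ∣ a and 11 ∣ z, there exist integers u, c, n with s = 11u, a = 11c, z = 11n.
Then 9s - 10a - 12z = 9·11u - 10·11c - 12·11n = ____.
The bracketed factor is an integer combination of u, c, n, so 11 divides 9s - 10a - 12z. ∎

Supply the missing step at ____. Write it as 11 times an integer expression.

Pull the common 11 out of every term: 9·11u - 10·11c - 12·11n = 11(-10c - 12n + 9u).
-10c - 12n + 9u is an integer, which exhibits the divisibility.

11(-10c - 12n + 9u)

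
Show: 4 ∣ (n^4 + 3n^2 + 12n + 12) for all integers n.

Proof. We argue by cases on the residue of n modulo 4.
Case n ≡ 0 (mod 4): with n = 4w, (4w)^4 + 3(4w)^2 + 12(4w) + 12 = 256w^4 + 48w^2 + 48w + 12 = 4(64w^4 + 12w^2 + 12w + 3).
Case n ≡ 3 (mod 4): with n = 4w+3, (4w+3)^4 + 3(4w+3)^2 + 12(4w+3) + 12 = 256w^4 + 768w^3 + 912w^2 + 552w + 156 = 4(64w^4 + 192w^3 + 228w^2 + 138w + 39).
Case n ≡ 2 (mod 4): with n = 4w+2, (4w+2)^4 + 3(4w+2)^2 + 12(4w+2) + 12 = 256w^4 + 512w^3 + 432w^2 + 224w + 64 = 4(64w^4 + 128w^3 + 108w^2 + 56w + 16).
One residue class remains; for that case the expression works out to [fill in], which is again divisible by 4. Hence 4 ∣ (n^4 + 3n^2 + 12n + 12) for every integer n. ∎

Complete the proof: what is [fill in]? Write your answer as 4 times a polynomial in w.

Only n ≡ 1 (mod 4) is unaccounted for. Put n = 4w+1:
(4w+1)^4 + 3(4w+1)^2 + 12(4w+1) + 12 expands to 256w^4 + 256w^3 + 144w^2 + 88w + 28,
and factoring out 4 leaves 4(64w^4 + 64w^3 + 36w^2 + 22w + 7).

4(64w^4 + 64w^3 + 36w^2 + 22w + 7)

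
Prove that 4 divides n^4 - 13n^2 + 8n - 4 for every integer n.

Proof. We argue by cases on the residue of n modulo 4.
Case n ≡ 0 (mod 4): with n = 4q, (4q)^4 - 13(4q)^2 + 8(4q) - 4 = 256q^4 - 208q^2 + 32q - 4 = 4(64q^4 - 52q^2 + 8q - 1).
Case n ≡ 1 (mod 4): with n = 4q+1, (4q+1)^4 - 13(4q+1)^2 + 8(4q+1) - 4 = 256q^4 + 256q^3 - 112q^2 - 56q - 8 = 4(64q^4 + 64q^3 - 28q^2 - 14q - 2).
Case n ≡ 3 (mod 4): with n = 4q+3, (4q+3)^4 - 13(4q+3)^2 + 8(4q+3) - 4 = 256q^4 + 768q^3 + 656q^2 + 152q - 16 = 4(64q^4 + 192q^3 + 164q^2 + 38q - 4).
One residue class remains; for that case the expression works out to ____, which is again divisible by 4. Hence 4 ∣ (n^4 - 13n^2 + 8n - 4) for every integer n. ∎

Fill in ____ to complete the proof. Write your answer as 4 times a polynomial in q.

The residues treated are {0, 1, 3}, so the missing case is n ≡ 2 (mod 4); write n = 4q+2.
Then (4q+2)^4 - 13(4q+2)^2 + 8(4q+2) - 4 = 256q^4 + 512q^3 + 176q^2 - 48q - 24 = 4(64q^4 + 128q^3 + 44q^2 - 12q - 6).

4(64q^4 + 128q^3 + 44q^2 - 12q - 6)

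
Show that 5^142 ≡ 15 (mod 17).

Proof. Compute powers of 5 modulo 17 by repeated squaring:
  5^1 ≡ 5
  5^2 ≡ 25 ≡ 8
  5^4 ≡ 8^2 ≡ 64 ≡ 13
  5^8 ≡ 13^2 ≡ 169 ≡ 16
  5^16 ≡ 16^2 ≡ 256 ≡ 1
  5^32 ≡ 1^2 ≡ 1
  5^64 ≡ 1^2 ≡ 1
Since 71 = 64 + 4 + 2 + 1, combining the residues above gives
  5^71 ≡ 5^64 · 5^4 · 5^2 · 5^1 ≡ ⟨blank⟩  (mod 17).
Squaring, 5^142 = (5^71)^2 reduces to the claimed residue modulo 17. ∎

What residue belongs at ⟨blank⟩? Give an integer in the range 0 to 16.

10

Multiply the listed residues: 1 · 13 · 8 · 5 = 13 → 104 → 520.
Reducing modulo 17: 520 = 30·17 + 10, so 5^71 ≡ 10.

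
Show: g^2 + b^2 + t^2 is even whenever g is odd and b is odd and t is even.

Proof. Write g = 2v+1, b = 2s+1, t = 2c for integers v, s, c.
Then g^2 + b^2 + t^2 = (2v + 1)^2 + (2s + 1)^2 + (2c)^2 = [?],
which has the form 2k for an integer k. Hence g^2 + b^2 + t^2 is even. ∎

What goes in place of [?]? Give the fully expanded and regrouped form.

(2v + 1)^2 + (2s + 1)^2 + (2c)^2 = 4c^2 + 4s^2 + 4s + 4v^2 + 4v + 2
= 2(2c^2 + 2s^2 + 2s + 2v^2 + 2v + 1).
Since 2c^2 + 2s^2 + 2s + 2v^2 + 2v + 1 is an integer, the sum of squares is of the form 2k for an integer k.

2(2c^2 + 2s^2 + 2s + 2v^2 + 2v + 1)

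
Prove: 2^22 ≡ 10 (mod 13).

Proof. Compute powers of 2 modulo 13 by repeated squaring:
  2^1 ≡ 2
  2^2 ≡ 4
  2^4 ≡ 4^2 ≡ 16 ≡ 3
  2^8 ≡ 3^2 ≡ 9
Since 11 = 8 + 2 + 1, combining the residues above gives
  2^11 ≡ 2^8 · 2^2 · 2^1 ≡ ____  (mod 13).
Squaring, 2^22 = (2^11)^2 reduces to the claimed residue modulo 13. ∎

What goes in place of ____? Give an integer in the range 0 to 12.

Multiply the listed residues: 9 · 4 · 2 = 36 → 72.
Reducing modulo 13: 72 = 5·13 + 7, so 2^11 ≡ 7.

7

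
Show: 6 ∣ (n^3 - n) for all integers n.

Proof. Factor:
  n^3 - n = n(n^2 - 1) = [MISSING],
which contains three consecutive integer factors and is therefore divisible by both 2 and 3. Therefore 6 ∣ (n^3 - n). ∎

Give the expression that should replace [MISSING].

(n - 1)n(n + 1)

n(n^2 - 1) = n(n - 1)(n + 1) = (n - 1)n(n + 1).
These three factors are consecutive integers, so their product is divisible by 6.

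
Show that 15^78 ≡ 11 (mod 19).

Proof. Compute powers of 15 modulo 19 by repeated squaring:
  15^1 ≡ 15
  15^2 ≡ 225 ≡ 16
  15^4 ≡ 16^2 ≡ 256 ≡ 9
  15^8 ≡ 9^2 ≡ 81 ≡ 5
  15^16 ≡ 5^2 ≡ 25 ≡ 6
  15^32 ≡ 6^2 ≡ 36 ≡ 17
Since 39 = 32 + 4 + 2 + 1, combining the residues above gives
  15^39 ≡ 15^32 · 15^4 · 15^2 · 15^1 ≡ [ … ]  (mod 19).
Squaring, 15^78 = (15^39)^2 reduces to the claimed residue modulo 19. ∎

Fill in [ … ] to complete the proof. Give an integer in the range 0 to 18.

12

Multiply the listed residues: 17 · 9 · 16 · 15 = 153 → 2448 → 36720.
Reducing modulo 19: 36720 = 1932·19 + 12, so 15^39 ≡ 12.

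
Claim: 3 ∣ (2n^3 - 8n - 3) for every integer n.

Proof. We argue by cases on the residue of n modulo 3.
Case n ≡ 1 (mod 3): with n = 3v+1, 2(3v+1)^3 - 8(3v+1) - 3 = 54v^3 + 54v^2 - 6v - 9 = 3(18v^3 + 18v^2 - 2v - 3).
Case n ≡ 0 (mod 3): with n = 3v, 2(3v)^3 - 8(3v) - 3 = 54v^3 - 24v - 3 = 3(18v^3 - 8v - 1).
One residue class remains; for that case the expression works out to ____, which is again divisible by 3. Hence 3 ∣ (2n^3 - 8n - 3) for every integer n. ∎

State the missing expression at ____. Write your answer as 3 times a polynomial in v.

The residues treated are {1, 0}, so the missing case is n ≡ 2 (mod 3); write n = 3v+2.
Then 2(3v+2)^3 - 8(3v+2) - 3 = 54v^3 + 108v^2 + 48v - 3 = 3(18v^3 + 36v^2 + 16v - 1).

3(18v^3 + 36v^2 + 16v - 1)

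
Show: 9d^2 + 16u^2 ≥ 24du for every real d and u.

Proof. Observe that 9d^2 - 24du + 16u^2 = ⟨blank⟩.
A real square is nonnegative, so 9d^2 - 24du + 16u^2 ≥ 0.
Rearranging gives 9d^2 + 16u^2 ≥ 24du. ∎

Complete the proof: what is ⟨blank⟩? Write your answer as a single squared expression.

The leading and trailing coefficients are 3^2 and 4^2, and 24 = 2·3·4, so the trinomial is (3d - 4u)^2.
Hence 9d^2 - 24du + 16u^2 ≥ 0.

(3d - 4u)^2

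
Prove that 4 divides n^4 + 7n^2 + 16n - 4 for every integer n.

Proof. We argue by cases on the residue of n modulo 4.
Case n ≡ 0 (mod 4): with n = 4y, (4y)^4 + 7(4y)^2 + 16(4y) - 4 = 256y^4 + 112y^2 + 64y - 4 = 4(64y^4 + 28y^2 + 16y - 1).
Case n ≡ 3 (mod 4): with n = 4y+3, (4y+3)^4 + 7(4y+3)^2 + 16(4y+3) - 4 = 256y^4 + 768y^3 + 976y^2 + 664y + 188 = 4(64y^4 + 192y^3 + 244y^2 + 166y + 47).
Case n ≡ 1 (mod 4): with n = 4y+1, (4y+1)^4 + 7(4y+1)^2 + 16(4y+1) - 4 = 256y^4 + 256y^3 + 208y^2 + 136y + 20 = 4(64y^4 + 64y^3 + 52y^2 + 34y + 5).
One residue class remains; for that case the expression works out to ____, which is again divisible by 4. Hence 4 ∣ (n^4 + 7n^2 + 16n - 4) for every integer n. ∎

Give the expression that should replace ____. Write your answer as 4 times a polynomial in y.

Only n ≡ 2 (mod 4) is unaccounted for. Put n = 4y+2:
(4y+2)^4 + 7(4y+2)^2 + 16(4y+2) - 4 expands to 256y^4 + 512y^3 + 496y^2 + 304y + 72,
and factoring out 4 leaves 4(64y^4 + 128y^3 + 124y^2 + 76y + 18).

4(64y^4 + 128y^3 + 124y^2 + 76y + 18)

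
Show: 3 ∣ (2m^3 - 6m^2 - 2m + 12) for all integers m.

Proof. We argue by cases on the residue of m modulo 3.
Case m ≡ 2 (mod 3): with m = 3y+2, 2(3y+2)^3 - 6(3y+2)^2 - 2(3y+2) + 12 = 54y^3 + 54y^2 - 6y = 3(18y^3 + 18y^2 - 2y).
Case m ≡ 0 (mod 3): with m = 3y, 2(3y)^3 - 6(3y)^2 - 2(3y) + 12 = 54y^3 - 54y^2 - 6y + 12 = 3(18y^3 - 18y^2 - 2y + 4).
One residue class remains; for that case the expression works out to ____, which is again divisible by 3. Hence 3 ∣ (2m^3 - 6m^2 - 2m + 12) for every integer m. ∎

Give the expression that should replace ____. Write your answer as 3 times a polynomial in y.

3(18y^3 - 8y + 2)

The residues treated are {2, 0}, so the missing case is m ≡ 1 (mod 3); write m = 3y+1.
Then 2(3y+1)^3 - 6(3y+1)^2 - 2(3y+1) + 12 = 54y^3 - 24y + 6 = 3(18y^3 - 8y + 2).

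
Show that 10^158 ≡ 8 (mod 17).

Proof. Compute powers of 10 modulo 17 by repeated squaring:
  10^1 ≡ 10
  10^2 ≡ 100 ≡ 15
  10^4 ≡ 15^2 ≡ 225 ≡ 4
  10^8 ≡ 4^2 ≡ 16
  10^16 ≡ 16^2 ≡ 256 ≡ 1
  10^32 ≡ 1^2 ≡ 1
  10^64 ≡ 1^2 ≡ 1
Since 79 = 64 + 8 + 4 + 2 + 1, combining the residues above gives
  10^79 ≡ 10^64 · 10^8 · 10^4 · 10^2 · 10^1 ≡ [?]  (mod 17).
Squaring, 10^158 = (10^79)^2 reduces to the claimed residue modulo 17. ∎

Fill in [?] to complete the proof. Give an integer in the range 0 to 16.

12

Multiply the listed residues: 1 · 16 · 4 · 15 · 10 = 16 → 64 → 960 → 9600.
Reducing modulo 17: 9600 = 564·17 + 12, so 10^79 ≡ 12.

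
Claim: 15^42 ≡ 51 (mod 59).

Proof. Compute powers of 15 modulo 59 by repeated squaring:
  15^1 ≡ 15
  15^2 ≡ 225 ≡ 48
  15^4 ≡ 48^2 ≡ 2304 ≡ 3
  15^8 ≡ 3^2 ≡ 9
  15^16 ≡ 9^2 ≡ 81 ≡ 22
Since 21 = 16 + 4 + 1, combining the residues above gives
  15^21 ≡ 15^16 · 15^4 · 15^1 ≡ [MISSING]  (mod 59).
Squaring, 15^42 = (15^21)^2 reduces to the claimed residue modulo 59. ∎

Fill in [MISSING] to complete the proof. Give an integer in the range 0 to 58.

Multiply the listed residues: 22 · 3 · 15 = 66 → 990.
Reducing modulo 59: 990 = 16·59 + 46, so 15^21 ≡ 46.

46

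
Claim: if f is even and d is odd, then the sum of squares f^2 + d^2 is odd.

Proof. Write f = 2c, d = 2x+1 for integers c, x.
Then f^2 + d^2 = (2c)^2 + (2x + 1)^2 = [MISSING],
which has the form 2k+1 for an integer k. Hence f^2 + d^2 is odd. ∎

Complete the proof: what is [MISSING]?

Expanding: (2c)^2 + (2x + 1)^2 = 4c^2 + 4x^2 + 4x + 1.
Every term except the constant is even, so this is 2(2c^2 + 2x^2 + 2x) + 1,
and 2c^2 + 2x^2 + 2x ∈ ℤ gives the required form.

2(2c^2 + 2x^2 + 2x) + 1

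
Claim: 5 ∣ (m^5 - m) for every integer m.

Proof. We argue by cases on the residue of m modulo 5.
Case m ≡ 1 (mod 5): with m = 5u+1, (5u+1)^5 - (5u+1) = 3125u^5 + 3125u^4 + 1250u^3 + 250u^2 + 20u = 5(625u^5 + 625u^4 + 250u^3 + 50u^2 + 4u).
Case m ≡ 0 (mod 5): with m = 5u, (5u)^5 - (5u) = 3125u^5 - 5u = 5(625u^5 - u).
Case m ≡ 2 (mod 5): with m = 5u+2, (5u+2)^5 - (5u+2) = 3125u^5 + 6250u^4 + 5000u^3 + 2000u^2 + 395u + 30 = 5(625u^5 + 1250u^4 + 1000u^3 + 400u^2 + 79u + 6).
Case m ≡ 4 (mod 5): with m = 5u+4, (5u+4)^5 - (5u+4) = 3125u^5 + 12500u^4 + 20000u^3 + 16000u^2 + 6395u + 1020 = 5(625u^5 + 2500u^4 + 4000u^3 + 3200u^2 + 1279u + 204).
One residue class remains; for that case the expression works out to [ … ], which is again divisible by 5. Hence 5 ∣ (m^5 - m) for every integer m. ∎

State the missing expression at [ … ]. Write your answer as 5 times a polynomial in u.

Only m ≡ 3 (mod 5) is unaccounted for. Put m = 5u+3:
(5u+3)^5 - (5u+3) expands to 3125u^5 + 9375u^4 + 11250u^3 + 6750u^2 + 2020u + 240,
and factoring out 5 leaves 5(625u^5 + 1875u^4 + 2250u^3 + 1350u^2 + 404u + 48).

5(625u^5 + 1875u^4 + 2250u^3 + 1350u^2 + 404u + 48)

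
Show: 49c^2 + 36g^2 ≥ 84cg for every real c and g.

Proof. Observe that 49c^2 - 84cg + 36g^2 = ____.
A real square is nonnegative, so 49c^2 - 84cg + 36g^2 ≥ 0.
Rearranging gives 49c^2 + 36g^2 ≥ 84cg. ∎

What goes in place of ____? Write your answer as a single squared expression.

(7c - 6g)^2

The leading and trailing coefficients are 7^2 and 6^2, and 84 = 2·7·6, so the trinomial is (7c - 6g)^2.
Hence 49c^2 - 84cg + 36g^2 ≥ 0.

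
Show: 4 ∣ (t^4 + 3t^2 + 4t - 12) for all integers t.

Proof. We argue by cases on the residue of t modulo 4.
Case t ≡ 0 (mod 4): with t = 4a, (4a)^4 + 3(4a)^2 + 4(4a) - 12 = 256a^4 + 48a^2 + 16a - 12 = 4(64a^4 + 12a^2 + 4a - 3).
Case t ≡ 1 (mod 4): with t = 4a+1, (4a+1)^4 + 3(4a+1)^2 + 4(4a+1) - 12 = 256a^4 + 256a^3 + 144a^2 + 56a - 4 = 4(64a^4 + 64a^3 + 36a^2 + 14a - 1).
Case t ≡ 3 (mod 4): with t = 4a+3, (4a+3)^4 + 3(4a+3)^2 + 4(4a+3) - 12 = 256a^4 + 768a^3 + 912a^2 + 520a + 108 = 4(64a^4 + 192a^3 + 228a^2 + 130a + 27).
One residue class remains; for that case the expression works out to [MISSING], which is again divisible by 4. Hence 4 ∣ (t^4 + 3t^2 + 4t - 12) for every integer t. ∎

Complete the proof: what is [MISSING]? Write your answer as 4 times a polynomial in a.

Only t ≡ 2 (mod 4) is unaccounted for. Put t = 4a+2:
(4a+2)^4 + 3(4a+2)^2 + 4(4a+2) - 12 expands to 256a^4 + 512a^3 + 432a^2 + 192a + 24,
and factoring out 4 leaves 4(64a^4 + 128a^3 + 108a^2 + 48a + 6).

4(64a^4 + 128a^3 + 108a^2 + 48a + 6)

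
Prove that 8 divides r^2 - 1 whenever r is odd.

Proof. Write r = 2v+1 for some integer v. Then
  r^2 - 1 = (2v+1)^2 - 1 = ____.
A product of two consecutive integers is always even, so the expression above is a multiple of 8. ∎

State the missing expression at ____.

4v(v + 1)

(2v+1)^2 - 1 = 4v^2 + 4v + 1 - 1 = 4v^2 + 4v = 4v(v+1).
Since v and v+1 are consecutive, v(v+1) is even, and 4·(even) is a multiple of 8.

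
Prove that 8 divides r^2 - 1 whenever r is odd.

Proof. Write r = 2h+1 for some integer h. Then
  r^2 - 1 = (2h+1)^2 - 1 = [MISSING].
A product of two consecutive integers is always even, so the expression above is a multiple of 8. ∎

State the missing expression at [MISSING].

(2h+1)^2 - 1 = 4h^2 + 4h + 1 - 1 = 4h^2 + 4h = 4h(h+1).
Since h and h+1 are consecutive, h(h+1) is even, and 4·(even) is a multiple of 8.

4h(h + 1)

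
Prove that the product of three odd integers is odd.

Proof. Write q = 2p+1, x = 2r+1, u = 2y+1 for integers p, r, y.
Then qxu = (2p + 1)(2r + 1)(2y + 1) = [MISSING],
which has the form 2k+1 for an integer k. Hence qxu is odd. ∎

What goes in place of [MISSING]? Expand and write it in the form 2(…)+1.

2(4pry + 2pr + 2py + p + 2ry + r + y) + 1

(2p + 1)(2r + 1)(2y + 1) = 8pry + 4pr + 4py + 2p + 4ry + 2r + 2y + 1
= 2(4pry + 2pr + 2py + p + 2ry + r + y) + 1.
Since 4pry + 2pr + 2py + p + 2ry + r + y is an integer, the product is of the form 2k+1 for an integer k.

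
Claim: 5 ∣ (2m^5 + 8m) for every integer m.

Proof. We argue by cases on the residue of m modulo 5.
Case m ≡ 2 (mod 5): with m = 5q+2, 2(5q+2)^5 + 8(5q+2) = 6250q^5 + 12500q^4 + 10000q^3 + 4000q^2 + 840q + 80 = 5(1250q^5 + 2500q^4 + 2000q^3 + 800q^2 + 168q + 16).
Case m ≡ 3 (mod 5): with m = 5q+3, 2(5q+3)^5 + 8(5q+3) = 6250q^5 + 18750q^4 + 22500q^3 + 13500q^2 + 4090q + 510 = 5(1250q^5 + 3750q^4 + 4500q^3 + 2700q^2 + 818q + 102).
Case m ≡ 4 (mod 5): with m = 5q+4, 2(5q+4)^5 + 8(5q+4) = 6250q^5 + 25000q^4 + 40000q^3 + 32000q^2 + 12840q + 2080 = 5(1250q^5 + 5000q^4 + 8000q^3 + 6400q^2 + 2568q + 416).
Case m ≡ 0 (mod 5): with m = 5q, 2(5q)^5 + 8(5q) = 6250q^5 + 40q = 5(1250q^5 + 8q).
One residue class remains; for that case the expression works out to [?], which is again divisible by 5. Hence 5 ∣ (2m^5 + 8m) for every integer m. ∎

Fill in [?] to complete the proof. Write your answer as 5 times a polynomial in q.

Only m ≡ 1 (mod 5) is unaccounted for. Put m = 5q+1:
2(5q+1)^5 + 8(5q+1) expands to 6250q^5 + 6250q^4 + 2500q^3 + 500q^2 + 90q + 10,
and factoring out 5 leaves 5(1250q^5 + 1250q^4 + 500q^3 + 100q^2 + 18q + 2).

5(1250q^5 + 1250q^4 + 500q^3 + 100q^2 + 18q + 2)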